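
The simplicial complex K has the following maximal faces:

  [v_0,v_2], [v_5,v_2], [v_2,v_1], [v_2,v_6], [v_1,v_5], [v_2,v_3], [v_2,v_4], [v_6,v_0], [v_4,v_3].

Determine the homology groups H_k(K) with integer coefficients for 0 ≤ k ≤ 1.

H_0 = Z,  H_1 = Z^3.

K has 7 vertices, 9 edges.
rank ∂_0 = 0, rank ∂_1 = 6 ⇒ b_0 = 7 − 0 − 6 = 1; all invariant factors of ∂_1 are 1 so no torsion. So H_0 ≅ Z.
rank ∂_1 = 6, rank ∂_2 = 0 ⇒ b_1 = 9 − 6 − 0 = 3. So H_1 ≅ Z^3.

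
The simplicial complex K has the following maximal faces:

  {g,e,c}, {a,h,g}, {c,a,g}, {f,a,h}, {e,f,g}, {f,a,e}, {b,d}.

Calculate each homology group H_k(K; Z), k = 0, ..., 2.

Fix the vertex order a < b < c < d < e < f < g < h and write every simplex with vertices in increasing order. Then dim K = 2 and the simplices of K are:

  0-simplices (8): a, b, c, d, e, f, g, h
  1-simplices (13): ac, ae, af, ag, ah, bd, ce, cg, ef, eg, fg, fh, gh
  2-simplices (6): acg, aef, afh, agh, ceg, efg

giving chain groups C_0 ≅ Z^8, C_1 ≅ Z^13, C_2 ≅ Z^6.

The boundary map ∂_1: C_1 → C_0 sends each edge [p,q] (with p < q) to q − p. For instance
  ∂af = f − a.
As a 8×13 matrix over Z this has rank 6, with invariant factors (1,1,1,1,1,1).

Boundary ∂_2: C_2 → C_1 acts by ∂[p,q,r] = [q,r] − [p,r] + [p,q]. For instance
  ∂agh = gh − ah + ag,
  ∂ceg = eg − cg + ce.
As a 13×6 matrix over Z this has rank 6, with invariant factors (1,1,1,1,1,1).

Computing H_k = (kernel of ∂_k) / (image of ∂_{k+1}):

  H_0: rank C_0 − rank ∂_1 = 8 − 6 = 2, and the invariant factors of ∂_1 are all 1, so H_0 ≅ Z^2.
  H_1: rank ker ∂_1 − rank ∂_2 = (13 − 6) − 6 = 1, and the invariant factors of ∂_2 are all 1, so H_1 ≅ Z.
  H_2: rank ker ∂_2 − rank ∂_3 = (6 − 6) − 0 = 0, and there is no ∂_3, so H_2 ≅ 0.

H_0 = Z^2,  H_1 = Z,  H_2 = 0.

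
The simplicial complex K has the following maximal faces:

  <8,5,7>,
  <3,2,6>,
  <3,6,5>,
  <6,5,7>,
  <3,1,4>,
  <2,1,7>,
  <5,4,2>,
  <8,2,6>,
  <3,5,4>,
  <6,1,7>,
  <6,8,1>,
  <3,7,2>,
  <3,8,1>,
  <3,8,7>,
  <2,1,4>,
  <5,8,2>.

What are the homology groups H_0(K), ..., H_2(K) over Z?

Fix the vertex order 1 < 2 < 3 < 4 < 5 < 6 < 7 < 8 and write every simplex with vertices in increasing order. Then dim K = 2 and the simplices of K are:

  0-simplices (8): [1], [2], [3], [4], [5], [6], [7], [8]
  1-simplices (24): (24 of them)
  2-simplices (16): [1,2,4], [1,2,7], [1,3,4], [1,3,8], [1,6,7], [1,6,8], [2,3,6], [2,3,7], [2,4,5], [2,5,8], [2,6,8], [3,4,5], [3,5,6], [3,7,8], [5,6,7], [5,7,8]

Hence C_0 ≅ Z^8, C_1 ≅ Z^24, C_2 ≅ Z^16.

Boundary ∂_1: C_1 → C_0 sends each edge [p,q] (with p < q) to q − p. For instance
  ∂[6,8] = [8] − [6].
This gives a 8×24 integer matrix of rank 7; reducing to Smith normal form yields diagonal entries (1,1,1,1,1,1,1).

The boundary map ∂_2: C_2 → C_1 maps a triangle to the signed sum of its edges. For instance
  ∂[1,2,4] = [2,4] − [1,4] + [1,2],
  ∂[2,6,8] = [6,8] − [2,8] + [2,6].
As a 24×16 matrix over Z this has rank 15, with invariant factors (1,1,1,1,1,1,1,1,1,1,1,1,1,1,1).

From H_k ≅ ker(∂_k) / im(∂_{k+1}) we obtain:

  H_0: rank C_0 − rank ∂_1 = 8 − 7 = 1, and the invariant factors of ∂_1 are all 1, so H_0 ≅ Z.
  H_1: rank ker ∂_1 − rank ∂_2 = (24 − 7) − 15 = 2, and the invariant factors of ∂_2 are all 1, so H_1 ≅ Z^2.
  H_2: rank ker ∂_2 − rank ∂_3 = (16 − 15) − 0 = 1, and there is no ∂_3, so H_2 ≅ Z.

(K is a triangulation of the torus T^2.)

H_0 ≅ Z,  H_1 ≅ Z^2,  H_2 ≅ Z.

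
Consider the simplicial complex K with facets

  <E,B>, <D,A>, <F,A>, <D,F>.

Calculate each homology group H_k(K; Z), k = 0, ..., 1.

We work with the vertex ordering A < B < D < E < F. The simplices of K, each written with vertices in increasing order, are:

  0-simplices (5): A, B, D, E, F
  1-simplices (4): AD, AF, BE, DF

giving chain groups C_0 ≅ Z^5, C_1 ≅ Z^4.

The boundary map ∂_1: C_1 → C_0 maps an edge to its endpoints' difference, ∂[p,q] = q − p. For instance
  ∂BE = E − B.
As a 5×4 matrix over Z this has rank 3, with invariant factors (1,1,1).

Now H_k = ker ∂_k / im ∂_{k+1}, so:

  H_0: rank C_0 − rank ∂_1 = 5 − 3 = 2, and the invariant factors of ∂_1 are all 1, so H_0 ≅ Z^2.
  H_1: rank ker ∂_1 − rank ∂_2 = (4 − 3) − 0 = 1, and there is no ∂_2, so H_1 ≅ Z.

As a check, the Euler characteristic is 5 − 4 = 1, which agrees with 2 − 1 = 1.

H_0 ≅ Z^2,  H_1 ≅ Z.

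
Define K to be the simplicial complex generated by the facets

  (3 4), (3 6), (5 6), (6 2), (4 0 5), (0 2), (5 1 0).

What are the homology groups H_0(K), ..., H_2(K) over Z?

Order the vertices as 0 < 1 < 2 < 3 < 4 < 5 < 6. Listing each simplex with vertices in this order, K has dimension 2 with simplices:

  0-simplices (7): [0], [1], [2], [3], [4], [5], [6]
  1-simplices (10): [0,1], [0,2], [0,4], [0,5], [1,5], [2,6], [3,4], [3,6], [4,5], [5,6]
  2-simplices (2): [0,1,5], [0,4,5]

Hence C_0 ≅ Z^7, C_1 ≅ Z^10, C_2 ≅ Z^2.

Boundary ∂_1: C_1 → C_0 sends each edge [p,q] (with p < q) to q − p. For instance
  ∂[0,1] = [1] − [0].
This gives a 7×10 integer matrix of rank 6; reducing to Smith normal form yields diagonal entries (1,1,1,1,1,1).

∂_2: C_2 → C_1 sends each 2-simplex [p,q,r] to [q,r] − [p,r] + [p,q]. For instance
  ∂[0,4,5] = [4,5] − [0,5] + [0,4],
  ∂[0,1,5] = [1,5] − [0,5] + [0,1].
The resulting 10×2 matrix has rank 2, and its Smith normal form has invariant factors (1,1).

Reading off H_k = ker ∂_k / im ∂_{k+1}:

  H_0: rank C_0 − rank ∂_1 = 7 − 6 = 1, and the invariant factors of ∂_1 are all 1, so H_0 = Z.
  H_1: rank ker ∂_1 − rank ∂_2 = (10 − 6) − 2 = 2, and the invariant factors of ∂_2 are all 1, so H_1 = Z^2.
  H_2: rank ker ∂_2 − rank ∂_3 = (2 − 2) − 0 = 0, and there is no ∂_3, so H_2 = 0.

As a check, the Euler characteristic is 7 − 10 + 2 = -1, which agrees with 1 − 2 + 0 = -1.

H_0 ≅ Z,  H_1 ≅ Z^2,  H_2 = 0.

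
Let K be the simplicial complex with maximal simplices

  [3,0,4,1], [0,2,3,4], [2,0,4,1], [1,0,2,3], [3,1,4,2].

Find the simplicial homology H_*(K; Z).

H_0 = Z,  H_1 = 0,  H_2 = 0,  H_3 = Z.

Take the total order 0 < 1 < 2 < 3 < 4 on the vertex set. Then K (dimension 3) consists of the simplices:

  0-simplices (5): [0], [1], [2], [3], [4]
  1-simplices (10): [0,1], [0,2], [0,3], [0,4], [1,2], [1,3], [1,4], [2,3], [2,4], [3,4]
  2-simplices (10): [0,1,2], [0,1,3], [0,1,4], [0,2,3], [0,2,4], [0,3,4], [1,2,3], [1,2,4], [1,3,4], [2,3,4]
  3-simplices (5): [0,1,2,3], [0,1,2,4], [0,1,3,4], [0,2,3,4], [1,2,3,4]

so the chain groups are C_0 ≅ Z^5, C_1 ≅ Z^10, C_2 ≅ Z^10, C_3 ≅ Z^5.

The boundary map ∂_1: C_1 → C_0 maps an edge to its endpoints' difference, ∂[p,q] = q − p. For instance
  ∂[2,4] = [4] − [2].
The resulting 5×10 matrix has rank 4, and its Smith normal form has invariant factors (1,1,1,1).

Boundary ∂_2: C_2 → C_1 acts by ∂[p,q,r] = [q,r] − [p,r] + [p,q]. For instance
  ∂[0,1,4] = [1,4] − [0,4] + [0,1],
  ∂[1,2,3] = [2,3] − [1,3] + [1,2].
The 10×10 boundary matrix has rank 6 and Smith normal form diag(1,1,1,1,1,1).

The boundary map ∂_3: C_3 → C_2 sends each 3-simplex σ to the alternating sum Σ_i (−1)^i (σ with its i-th vertex removed). For instance
  ∂[1,2,3,4] = [2,3,4] − [1,3,4] + [1,2,4] − [1,2,3],
  ∂[0,2,3,4] = [2,3,4] − [0,3,4] + [0,2,4] − [0,2,3].
As a 10×5 matrix over Z this has rank 4, with invariant factors (1,1,1,1).

From H_k ≅ ker(∂_k) / im(∂_{k+1}) we obtain:

  H_0: rank C_0 − rank ∂_1 = 5 − 4 = 1, and the invariant factors of ∂_1 are all 1, so H_0 ≅ Z.
  H_1: rank ker ∂_1 − rank ∂_2 = (10 − 4) − 6 = 0, and the invariant factors of ∂_2 are all 1, so H_1 ≅ 0.
  H_2: rank ker ∂_2 − rank ∂_3 = (10 − 6) − 4 = 0, and the invariant factors of ∂_3 are all 1, so H_2 ≅ 0.
  H_3: rank ker ∂_3 − rank ∂_4 = (5 − 4) − 0 = 1, and there is no ∂_4, so H_3 ≅ Z.

As a check, the Euler characteristic is 5 − 10 + 10 − 5 = 0, which agrees with 1 − 0 + 0 − 1 = 0.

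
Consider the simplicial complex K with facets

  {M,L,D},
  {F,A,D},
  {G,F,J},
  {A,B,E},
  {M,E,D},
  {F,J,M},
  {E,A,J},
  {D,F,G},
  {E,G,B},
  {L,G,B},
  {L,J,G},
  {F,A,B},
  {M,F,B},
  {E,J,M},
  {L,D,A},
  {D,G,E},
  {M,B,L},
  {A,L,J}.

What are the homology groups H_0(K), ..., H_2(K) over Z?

H_0 = Z,  H_1 = Z^2,  H_2 = Z.

Take the total order A < B < D < E < F < G < J < L < M on the vertex set. Then K (dimension 2) consists of the simplices:

  0-simplices (9): A, B, D, E, F, G, J, L, M
  1-simplices (27): AB, AD, AE, AF, AJ, AL, BE, BF, BG, BL, BM, DE, DF, DG, DL, DM, EG, EJ, EM, FG, FJ, FM, GJ, GL, JL, JM, LM
  2-simplices (18): ABE, ABF, ADF, ADL, AEJ, AJL, BEG, BFM, BGL, BLM, DEG, DEM, DFG, DLM, EJM, FGJ, FJM, GJL

so the chain groups are C_0 ≅ Z^9, C_1 ≅ Z^27, C_2 ≅ Z^18.

The boundary map ∂_1: C_1 → C_0 maps an edge to its endpoints' difference, ∂[p,q] = q − p. For instance
  ∂EG = G − E.
The 9×27 boundary matrix has rank 8 and Smith normal form diag(1,1,1,1,1,1,1,1).

Boundary ∂_2: C_2 → C_1 maps a triangle to the signed sum of its edges. For instance
  ∂DFG = FG − DG + DF,
  ∂GJL = JL − GL + GJ.
As a 27×18 matrix over Z this has rank 17, with invariant factors (1,1,1,1,1,1,1,1,1,1,1,1,1,1,1,1,1).

Reading off H_k = ker ∂_k / im ∂_{k+1}:

  H_0: rank C_0 − rank ∂_1 = 9 − 8 = 1, and the invariant factors of ∂_1 are all 1, so H_0 ≅ Z.
  H_1: rank ker ∂_1 − rank ∂_2 = (27 − 8) − 17 = 2, and the invariant factors of ∂_2 are all 1, so H_1 ≅ Z^2.
  H_2: rank ker ∂_2 − rank ∂_3 = (18 − 17) − 0 = 1, and there is no ∂_3, so H_2 ≅ Z.

As a check, the Euler characteristic is 9 − 27 + 18 = 0, which agrees with 1 − 2 + 1 = 0.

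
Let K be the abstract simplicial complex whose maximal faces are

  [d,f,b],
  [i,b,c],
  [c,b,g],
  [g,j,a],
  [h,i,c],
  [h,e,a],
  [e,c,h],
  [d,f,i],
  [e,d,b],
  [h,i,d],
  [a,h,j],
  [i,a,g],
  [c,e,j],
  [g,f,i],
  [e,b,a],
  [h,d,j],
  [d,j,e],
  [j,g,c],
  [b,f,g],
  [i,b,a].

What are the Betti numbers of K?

b_0 = 1, b_1 = 1, b_2 = 0.

Fix the vertex order a < b < c < d < e < f < g < h < i < j and write every simplex with vertices in increasing order. Then dim K = 2 and the simplices of K are:

  0-simplices (10): a, b, c, d, e, f, g, h, i, j
  1-simplices (30): ab, ae, ag, ah, ai, aj, bc, bd, be, bf, bg, bi, ce, cg, ch, ci, cj, de, df, dh, di, dj, eh, ej, fg, fi, gi, gj, hi, hj
  2-simplices (20): abe, abi, aeh, agi, agj, ahj, bcg, bci, bde, bdf, bfg, ceh, cej, cgj, chi, dej, dfi, dhi, dhj, fgi

Hence C_0 ≅ Z^10, C_1 ≅ Z^30, C_2 ≅ Z^20.

∂_1: C_1 → C_0 maps an edge to its endpoints' difference, ∂[p,q] = q − p. For instance
  ∂gi = i − g.
This gives a 10×30 integer matrix of rank 9; reducing to Smith normal form yields diagonal entries (1,1,1,1,1,1,1,1,1).

∂_2: C_2 → C_1 acts by ∂[p,q,r] = [q,r] − [p,r] + [p,q]. For instance
  ∂dhj = hj − dj + dh,
  ∂abi = bi − ai + ab.
This gives a 30×20 integer matrix of rank 20; reducing to Smith normal form yields diagonal entries (1,1,1,1,1,1,1,1,1,1,1,1,1,1,1,1,1,1,1,2).

Reading off H_k = ker ∂_k / im ∂_{k+1}:

  H_0: rank C_0 − rank ∂_1 = 10 − 9 = 1, and the invariant factors of ∂_1 are all 1, so H_0 = Z.
  H_1: rank ker ∂_1 − rank ∂_2 = (30 − 9) − 20 = 1, and ∂_2 has invariant factor 2 > 1, so H_1 = Z ⊕ Z/2Z.
  H_2: rank ker ∂_2 − rank ∂_3 = (20 − 20) − 0 = 0, and there is no ∂_3, so H_2 = 0.

As a check, the Euler characteristic is 10 − 30 + 20 = 0, which agrees with 1 − 1 + 0 = 0.

Hence the Betti numbers are b_0 = 1, b_1 = 1, b_2 = 0.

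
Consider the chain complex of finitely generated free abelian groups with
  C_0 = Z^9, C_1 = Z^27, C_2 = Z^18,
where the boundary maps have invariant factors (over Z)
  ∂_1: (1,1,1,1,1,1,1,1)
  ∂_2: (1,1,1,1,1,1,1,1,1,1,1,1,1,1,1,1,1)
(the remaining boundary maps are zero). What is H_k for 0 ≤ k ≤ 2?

H_0 ≅ Z,  H_1 ≅ Z^2,  H_2 ≅ Z.

H_0: b_0 = 9 − 0 − 8 = 1; torsion from ∂_1 factors > 1: none. So H_0 ≅ Z.
H_1: b_1 = 27 − 8 − 17 = 2; torsion from ∂_2 factors > 1: none. So H_1 ≅ Z^2.
H_2: b_2 = 18 − 17 − 0 = 1; torsion from ∂_3 factors > 1: none. So H_2 ≅ Z.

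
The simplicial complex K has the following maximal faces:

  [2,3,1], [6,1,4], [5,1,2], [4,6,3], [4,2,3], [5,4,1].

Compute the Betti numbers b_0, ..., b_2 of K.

b_0 = 1, b_1 = 1, b_2 = 0.

Take the total order 1 < 2 < 3 < 4 < 5 < 6 on the vertex set. Then K (dimension 2) consists of the simplices:

  0-simplices (6): [1], [2], [3], [4], [5], [6]
  1-simplices (12): [1,2], [1,3], [1,4], [1,5], [1,6], [2,3], [2,4], [2,5], [3,4], [3,6], [4,5], [4,6]
  2-simplices (6): [1,2,3], [1,2,5], [1,4,5], [1,4,6], [2,3,4], [3,4,6]

so the chain groups are C_0 ≅ Z^6, C_1 ≅ Z^12, C_2 ≅ Z^6.

The boundary map ∂_1: C_1 → C_0 maps an edge to its endpoints' difference, ∂[p,q] = q − p. For instance
  ∂[1,3] = [3] − [1].
The 6×12 boundary matrix has rank 5 and Smith normal form diag(1,1,1,1,1).

Boundary ∂_2: C_2 → C_1 sends each 2-simplex [p,q,r] to [q,r] − [p,r] + [p,q]. For instance
  ∂[1,2,3] = [2,3] − [1,3] + [1,2],
  ∂[2,3,4] = [3,4] − [2,4] + [2,3].
As a 12×6 matrix over Z this has rank 6, with invariant factors (1,1,1,1,1,1).

Computing H_k = (kernel of ∂_k) / (image of ∂_{k+1}):

  H_0: rank C_0 − rank ∂_1 = 6 − 5 = 1, and the invariant factors of ∂_1 are all 1, so H_0 = Z.
  H_1: rank ker ∂_1 − rank ∂_2 = (12 − 5) − 6 = 1, and the invariant factors of ∂_2 are all 1, so H_1 = Z.
  H_2: rank ker ∂_2 − rank ∂_3 = (6 − 6) − 0 = 0, and there is no ∂_3, so H_2 = 0.

Hence the Betti numbers are b_0 = 1, b_1 = 1, b_2 = 0.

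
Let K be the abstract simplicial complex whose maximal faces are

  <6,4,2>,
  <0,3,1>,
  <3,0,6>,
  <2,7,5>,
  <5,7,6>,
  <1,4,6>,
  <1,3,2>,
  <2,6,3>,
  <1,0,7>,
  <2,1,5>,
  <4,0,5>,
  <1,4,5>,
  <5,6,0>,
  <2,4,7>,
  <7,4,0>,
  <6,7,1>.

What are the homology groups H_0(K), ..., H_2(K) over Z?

H_0 ≅ Z,  H_1 ≅ Z^2,  H_2 ≅ Z.

K has 8 vertices, 24 edges, 16 triangles.
rank ∂_0 = 0, rank ∂_1 = 7 ⇒ b_0 = 8 − 0 − 7 = 1; all invariant factors of ∂_1 are 1 so no torsion. So H_0 ≅ Z.
rank ∂_1 = 7, rank ∂_2 = 15 ⇒ b_1 = 24 − 7 − 15 = 2; all invariant factors of ∂_2 are 1 so no torsion. So H_1 ≅ Z^2.
rank ∂_2 = 15, rank ∂_3 = 0 ⇒ b_2 = 16 − 15 − 0 = 1. So H_2 ≅ Z.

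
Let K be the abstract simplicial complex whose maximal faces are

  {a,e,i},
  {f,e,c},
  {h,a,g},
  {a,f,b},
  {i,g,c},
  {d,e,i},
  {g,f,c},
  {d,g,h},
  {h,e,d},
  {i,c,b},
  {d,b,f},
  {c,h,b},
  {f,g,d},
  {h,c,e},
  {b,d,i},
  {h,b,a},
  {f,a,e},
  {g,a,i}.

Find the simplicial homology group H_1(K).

Fix the vertex order a < b < c < d < e < f < g < h < i and write every simplex with vertices in increasing order. Then dim K = 2 and the simplices of K are:

  0-simplices (9): a, b, c, d, e, f, g, h, i
  1-simplices (27): ab, ae, af, ag, ah, ai, bc, bd, bf, bh, bi, ce, cf, cg, ch, ci, de, df, dg, dh, di, ef, eh, ei, fg, gh, gi
  2-simplices (18): abf, abh, aef, aei, agh, agi, bch, bci, bdf, bdi, cef, ceh, cfg, cgi, deh, dei, dfg, dgh

giving chain groups C_0 ≅ Z^9, C_1 ≅ Z^27, C_2 ≅ Z^18.

Boundary ∂_1: C_1 → C_0 sends each edge [p,q] (with p < q) to q − p. For instance
  ∂df = f − d.
As a 9×27 matrix over Z this has rank 8, with invariant factors (1,1,1,1,1,1,1,1).

The boundary map ∂_2: C_2 → C_1 maps a triangle to the signed sum of its edges. For instance
  ∂abf = bf − af + ab,
  ∂agh = gh − ah + ag.
As a 27×18 matrix over Z this has rank 17, with invariant factors (1,1,1,1,1,1,1,1,1,1,1,1,1,1,1,1,1).

Now H_k = ker ∂_k / im ∂_{k+1}, so:

  H_1: rank ker ∂_1 − rank ∂_2 = (27 − 8) − 17 = 2, and the invariant factors of ∂_2 are all 1, so H_1 ≅ Z^2.

(K is a triangulation of the torus T^2.)

H_1 = Z^2.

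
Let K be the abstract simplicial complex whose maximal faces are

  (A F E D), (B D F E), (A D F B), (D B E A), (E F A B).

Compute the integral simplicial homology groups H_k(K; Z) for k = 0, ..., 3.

Fix the vertex order A < B < D < E < F and write every simplex with vertices in increasing order. Then dim K = 3 and the simplices of K are:

  0-simplices (5): A, B, D, E, F
  1-simplices (10): AB, AD, AE, AF, BD, BE, BF, DE, DF, EF
  2-simplices (10): ABD, ABE, ABF, ADE, ADF, AEF, BDE, BDF, BEF, DEF
  3-simplices (5): ABDE, ABDF, ABEF, ADEF, BDEF

Hence C_0 ≅ Z^5, C_1 ≅ Z^10, C_2 ≅ Z^10, C_3 ≅ Z^5.

The boundary map ∂_1: C_1 → C_0 is given by ∂[p,q] = [q] − [p].
The 5×10 boundary matrix has rank 4 and Smith normal form diag(1,1,1,1).

The boundary map ∂_2: C_2 → C_1 acts by ∂[p,q,r] = [q,r] − [p,r] + [p,q]. For instance
  ∂BDF = DF − BF + BD,
  ∂ADF = DF − AF + AD.
The 10×10 boundary matrix has rank 6 and Smith normal form diag(1,1,1,1,1,1).

∂_3: C_3 → C_2 sends each 3-simplex σ to the alternating sum Σ_i (−1)^i (σ with its i-th vertex removed). For instance
  ∂ADEF = DEF − AEF + ADF − ADE,
  ∂BDEF = DEF − BEF + BDF − BDE.
As a 10×5 matrix over Z this has rank 4, with invariant factors (1,1,1,1).

Reading off H_k = ker ∂_k / im ∂_{k+1}:

  H_0: rank C_0 − rank ∂_1 = 5 − 4 = 1, and the invariant factors of ∂_1 are all 1, so H_0 ≅ Z.
  H_1: rank ker ∂_1 − rank ∂_2 = (10 − 4) − 6 = 0, and the invariant factors of ∂_2 are all 1, so H_1 ≅ 0.
  H_2: rank ker ∂_2 − rank ∂_3 = (10 − 6) − 4 = 0, and the invariant factors of ∂_3 are all 1, so H_2 ≅ 0.
  H_3: rank ker ∂_3 − rank ∂_4 = (5 − 4) − 0 = 1, and there is no ∂_4, so H_3 ≅ Z.

As a check, the Euler characteristic is 5 − 10 + 10 − 5 = 0, which agrees with 1 − 0 + 0 − 1 = 0.

H_0 ≅ Z,  H_1 = 0,  H_2 = 0,  H_3 ≅ Z.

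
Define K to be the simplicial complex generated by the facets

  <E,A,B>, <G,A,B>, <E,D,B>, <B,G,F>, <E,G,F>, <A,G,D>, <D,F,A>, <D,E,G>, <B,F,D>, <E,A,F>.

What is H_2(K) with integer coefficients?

Fix the vertex order A < B < D < E < F < G and write every simplex with vertices in increasing order. Then dim K = 2 and the simplices of K are:

  0-simplices (6): A, B, D, E, F, G
  1-simplices (15): AB, AD, AE, AF, AG, BD, BE, BF, BG, DE, DF, DG, EF, EG, FG
  2-simplices (10): ABE, ABG, ADF, ADG, AEF, BDE, BDF, BFG, DEG, EFG

so the chain groups are C_0 ≅ Z^6, C_1 ≅ Z^15, C_2 ≅ Z^10.

The boundary map ∂_1: C_1 → C_0 is given by ∂[p,q] = [q] − [p]. For instance
  ∂AG = G − A.
This gives a 6×15 integer matrix of rank 5; reducing to Smith normal form yields diagonal entries (1,1,1,1,1).

∂_2: C_2 → C_1 acts by ∂[p,q,r] = [q,r] − [p,r] + [p,q]. For instance
  ∂BDF = DF − BF + BD,
  ∂BDE = DE − BE + BD.
As a 15×10 matrix over Z this has rank 10, with invariant factors (1,1,1,1,1,1,1,1,1,2).

Computing H_k = (kernel of ∂_k) / (image of ∂_{k+1}):

  H_2: rank ker ∂_2 − rank ∂_3 = (10 − 10) − 0 = 0, and there is no ∂_3, so H_2 = 0.

H_2 = 0.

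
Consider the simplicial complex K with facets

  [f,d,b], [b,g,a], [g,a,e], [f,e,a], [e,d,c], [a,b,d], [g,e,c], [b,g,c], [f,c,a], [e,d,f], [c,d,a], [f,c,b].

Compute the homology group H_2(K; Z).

Take the total order a < b < c < d < e < f < g on the vertex set. Then K (dimension 2) consists of the simplices:

  0-simplices (7): a, b, c, d, e, f, g
  1-simplices (18): ab, ac, ad, ae, af, ag, bc, bd, bf, bg, cd, ce, cf, cg, de, df, ef, eg
  2-simplices (12): abd, abg, acd, acf, aef, aeg, bcf, bcg, bdf, cde, ceg, def

Hence C_0 ≅ Z^7, C_1 ≅ Z^18, C_2 ≅ Z^12.

Boundary ∂_1: C_1 → C_0 sends each edge [p,q] (with p < q) to q − p. For instance
  ∂eg = g − e.
The resulting 7×18 matrix has rank 6, and its Smith normal form has invariant factors (1,1,1,1,1,1).

Boundary ∂_2: C_2 → C_1 acts by ∂[p,q,r] = [q,r] − [p,r] + [p,q]. For instance
  ∂bcg = cg − bg + bc,
  ∂acf = cf − af + ac.
The 18×12 boundary matrix has rank 12 and Smith normal form diag(1,1,1,1,1,1,1,1,1,1,1,2).

Computing H_k = (kernel of ∂_k) / (image of ∂_{k+1}):

  H_2: rank ker ∂_2 − rank ∂_3 = (12 − 12) − 0 = 0, and there is no ∂_3, so H_2 = 0.

(K is a triangulation of the real projective plane RP^2.)

H_2 ≅ 0.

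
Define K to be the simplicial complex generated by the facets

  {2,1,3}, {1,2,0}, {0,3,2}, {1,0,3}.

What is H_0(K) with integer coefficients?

Take the total order 0 < 1 < 2 < 3 on the vertex set. Then K (dimension 2) consists of the simplices:

  0-simplices (4): [0], [1], [2], [3]
  1-simplices (6): [0,1], [0,2], [0,3], [1,2], [1,3], [2,3]
  2-simplices (4): [0,1,2], [0,1,3], [0,2,3], [1,2,3]

giving chain groups C_0 ≅ Z^4, C_1 ≅ Z^6, C_2 ≅ Z^4.

The boundary map ∂_1: C_1 → C_0 sends each edge [p,q] (with p < q) to q − p.
This gives a 4×6 integer matrix of rank 3; reducing to Smith normal form yields diagonal entries (1,1,1).

The boundary map ∂_2: C_2 → C_1 maps a triangle to the signed sum of its edges. For instance
  ∂[0,1,2] = [1,2] − [0,2] + [0,1],
  ∂[1,2,3] = [2,3] − [1,3] + [1,2].
This gives a 6×4 integer matrix of rank 3; reducing to Smith normal form yields diagonal entries (1,1,1).

Now H_k = ker ∂_k / im ∂_{k+1}, so:

  H_0: rank C_0 − rank ∂_1 = 4 − 3 = 1, and the invariant factors of ∂_1 are all 1, so H_0 ≅ Z.

H_0 ≅ Z.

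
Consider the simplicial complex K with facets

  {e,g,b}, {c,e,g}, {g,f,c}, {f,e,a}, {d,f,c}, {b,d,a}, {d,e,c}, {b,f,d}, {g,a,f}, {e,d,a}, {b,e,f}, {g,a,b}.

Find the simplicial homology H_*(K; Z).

K has 7 vertices, 18 edges, 12 triangles.
rank ∂_0 = 0, rank ∂_1 = 6 ⇒ b_0 = 7 − 0 − 6 = 1; all invariant factors of ∂_1 are 1 so no torsion. So H_0 = Z.
rank ∂_1 = 6, rank ∂_2 = 12 ⇒ b_1 = 18 − 6 − 12 = 0; ∂_2 has invariant factor(s) [2] giving torsion. So H_1 = Z/2.
rank ∂_2 = 12, rank ∂_3 = 0 ⇒ b_2 = 12 − 12 − 0 = 0. So H_2 = 0.

H_0 = Z,  H_1 = Z/2,  H_2 = 0.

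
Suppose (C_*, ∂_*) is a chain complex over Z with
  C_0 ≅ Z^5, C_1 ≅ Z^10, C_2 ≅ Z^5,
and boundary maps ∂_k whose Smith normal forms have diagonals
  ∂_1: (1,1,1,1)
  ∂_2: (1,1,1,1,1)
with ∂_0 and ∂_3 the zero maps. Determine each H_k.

H_0: b_0 = 5 − 0 − 4 = 1; torsion from ∂_1 factors > 1: none. So H_0 ≅ Z.
H_1: b_1 = 10 − 4 − 5 = 1; torsion from ∂_2 factors > 1: none. So H_1 ≅ Z.
H_2: b_2 = 5 − 5 − 0 = 0; torsion from ∂_3 factors > 1: none. So H_2 ≅ 0.

H_0 ≅ Z,  H_1 ≅ Z,  H_2 = 0.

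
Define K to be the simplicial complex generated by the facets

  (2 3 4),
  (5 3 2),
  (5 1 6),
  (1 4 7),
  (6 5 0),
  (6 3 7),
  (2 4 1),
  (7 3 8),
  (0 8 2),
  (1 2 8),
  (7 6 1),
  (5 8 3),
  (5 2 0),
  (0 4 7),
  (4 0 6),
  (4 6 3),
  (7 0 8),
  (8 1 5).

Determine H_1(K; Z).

H_1 ≅ Z ⊕ Z/2.

We work with the vertex ordering 0 < 1 < 2 < 3 < 4 < 5 < 6 < 7 < 8. The simplices of K, each written with vertices in increasing order, are:

  0-simplices (9): [0], [1], [2], [3], [4], [5], [6], [7], [8]
  1-simplices (27): (27 of them)
  2-simplices (18): [0,2,5], [0,2,8], [0,4,6], [0,4,7], [0,5,6], [0,7,8], [1,2,4], [1,2,8], [1,4,7], [1,5,6], [1,5,8], [1,6,7], [2,3,4], [2,3,5], [3,4,6], [3,5,8], [3,6,7], [3,7,8]

so the chain groups are C_0 ≅ Z^9, C_1 ≅ Z^27, C_2 ≅ Z^18.

∂_1: C_1 → C_0 maps an edge to its endpoints' difference, ∂[p,q] = q − p. For instance
  ∂[5,8] = [8] − [5].
As a 9×27 matrix over Z this has rank 8, with invariant factors (1,1,1,1,1,1,1,1).

Boundary ∂_2: C_2 → C_1 acts by ∂[p,q,r] = [q,r] − [p,r] + [p,q]. For instance
  ∂[3,5,8] = [5,8] − [3,8] + [3,5],
  ∂[0,7,8] = [7,8] − [0,8] + [0,7].
The resulting 27×18 matrix has rank 18, and its Smith normal form has invariant factors (1,1,1,1,1,1,1,1,1,1,1,1,1,1,1,1,1,2).

Computing H_k = (kernel of ∂_k) / (image of ∂_{k+1}):

  H_1: rank ker ∂_1 − rank ∂_2 = (27 − 8) − 18 = 1, and ∂_2 has invariant factor 2 > 1, so H_1 ≅ Z ⊕ Z/2.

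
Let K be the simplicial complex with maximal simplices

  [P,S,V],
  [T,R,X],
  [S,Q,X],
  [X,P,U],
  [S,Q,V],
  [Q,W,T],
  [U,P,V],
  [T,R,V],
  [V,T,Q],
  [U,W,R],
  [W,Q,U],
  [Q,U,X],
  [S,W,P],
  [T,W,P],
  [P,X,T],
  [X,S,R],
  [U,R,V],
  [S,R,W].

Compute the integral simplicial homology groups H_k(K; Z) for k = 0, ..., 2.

H_0 ≅ Z,  H_1 ≅ Z^2,  H_2 ≅ Z.

Fix the vertex order P < Q < R < S < T < U < V < W < X and write every simplex with vertices in increasing order. Then dim K = 2 and the simplices of K are:

  0-simplices (9): P, Q, R, S, T, U, V, W, X
  1-simplices (27): PS, PT, PU, PV, PW, PX, QS, QT, QU, QV, QW, QX, RS, RT, RU, RV, RW, RX, SV, SW, SX, TV, TW, TX, UV, UW, UX
  2-simplices (18): PSV, PSW, PTW, PTX, PUV, PUX, QSV, QSX, QTV, QTW, QUW, QUX, RSW, RSX, RTV, RTX, RUV, RUW

so the chain groups are C_0 ≅ Z^9, C_1 ≅ Z^27, C_2 ≅ Z^18.

∂_1: C_1 → C_0 sends each edge [p,q] (with p < q) to q − p.
As a 9×27 matrix over Z this has rank 8, with invariant factors (1,1,1,1,1,1,1,1).

The boundary map ∂_2: C_2 → C_1 sends each 2-simplex [p,q,r] to [q,r] − [p,r] + [p,q]. For instance
  ∂QSV = SV − QV + QS,
  ∂QUX = UX − QX + QU.
The resulting 27×18 matrix has rank 17, and its Smith normal form has invariant factors (1,1,1,1,1,1,1,1,1,1,1,1,1,1,1,1,1).

From H_k ≅ ker(∂_k) / im(∂_{k+1}) we obtain:

  H_0: rank C_0 − rank ∂_1 = 9 − 8 = 1, and the invariant factors of ∂_1 are all 1, so H_0 ≅ Z.
  H_1: rank ker ∂_1 − rank ∂_2 = (27 − 8) − 17 = 2, and the invariant factors of ∂_2 are all 1, so H_1 ≅ Z^2.
  H_2: rank ker ∂_2 − rank ∂_3 = (18 − 17) − 0 = 1, and there is no ∂_3, so H_2 ≅ Z.

As a check, the Euler characteristic is 9 − 27 + 18 = 0, which agrees with 1 − 2 + 1 = 0.
(K is a triangulation of the torus T^2.)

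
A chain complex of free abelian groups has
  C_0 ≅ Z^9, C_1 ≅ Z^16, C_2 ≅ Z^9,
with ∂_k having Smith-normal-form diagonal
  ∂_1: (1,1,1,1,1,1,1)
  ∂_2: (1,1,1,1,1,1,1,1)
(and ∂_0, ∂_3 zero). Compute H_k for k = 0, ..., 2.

H_0 = Z^2,  H_1 = Z,  H_2 = Z.

H_0: b_0 = 9 − 0 − 7 = 2; torsion from ∂_1 factors > 1: none. So H_0 = Z^2.
H_1: b_1 = 16 − 7 − 8 = 1; torsion from ∂_2 factors > 1: none. So H_1 = Z.
H_2: b_2 = 9 − 8 − 0 = 1; torsion from ∂_3 factors > 1: none. So H_2 = Z.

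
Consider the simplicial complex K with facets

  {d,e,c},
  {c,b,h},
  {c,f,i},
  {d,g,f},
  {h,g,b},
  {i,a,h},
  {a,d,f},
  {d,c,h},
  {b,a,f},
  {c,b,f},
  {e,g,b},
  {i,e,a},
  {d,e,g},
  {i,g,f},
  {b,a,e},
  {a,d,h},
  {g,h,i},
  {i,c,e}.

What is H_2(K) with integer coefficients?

Order the vertices as a < b < c < d < e < f < g < h < i. Listing each simplex with vertices in this order, K has dimension 2 with simplices:

  0-simplices (9): a, b, c, d, e, f, g, h, i
  1-simplices (27): ab, ad, ae, af, ah, ai, bc, be, bf, bg, bh, cd, ce, cf, ch, ci, de, df, dg, dh, eg, ei, fg, fi, gh, gi, hi
  2-simplices (18): abe, abf, adf, adh, aei, ahi, bcf, bch, beg, bgh, cde, cdh, cei, cfi, deg, dfg, fgi, ghi

giving chain groups C_0 ≅ Z^9, C_1 ≅ Z^27, C_2 ≅ Z^18.

Boundary ∂_1: C_1 → C_0 sends each edge [p,q] (with p < q) to q − p. For instance
  ∂eg = g − e.
The resulting 9×27 matrix has rank 8, and its Smith normal form has invariant factors (1,1,1,1,1,1,1,1).

Boundary ∂_2: C_2 → C_1 sends each 2-simplex [p,q,r] to [q,r] − [p,r] + [p,q]. For instance
  ∂abf = bf − af + ab,
  ∂cei = ei − ci + ce.
The 27×18 boundary matrix has rank 17 and Smith normal form diag(1,1,1,1,1,1,1,1,1,1,1,1,1,1,1,1,1).

Now H_k = ker ∂_k / im ∂_{k+1}, so:

  H_2: rank ker ∂_2 − rank ∂_3 = (18 − 17) − 0 = 1, and there is no ∂_3, so H_2 ≅ Z.

H_2 = Z.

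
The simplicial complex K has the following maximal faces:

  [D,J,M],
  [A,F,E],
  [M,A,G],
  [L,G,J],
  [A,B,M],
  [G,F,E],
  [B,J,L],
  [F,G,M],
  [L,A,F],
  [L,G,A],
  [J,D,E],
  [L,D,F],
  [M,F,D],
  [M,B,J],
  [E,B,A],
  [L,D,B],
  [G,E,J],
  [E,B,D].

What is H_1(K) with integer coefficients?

H_1 ≅ Z ⊕ Z_2.

We work with the vertex ordering A < B < D < E < F < G < J < L < M. The simplices of K, each written with vertices in increasing order, are:

  0-simplices (9): A, B, D, E, F, G, J, L, M
  1-simplices (27): AB, AE, AF, AG, AL, AM, BD, BE, BJ, BL, BM, DE, DF, DJ, DL, DM, EF, EG, EJ, FG, FL, FM, GJ, GL, GM, JL, JM
  2-simplices (18): ABE, ABM, AEF, AFL, AGL, AGM, BDE, BDL, BJL, BJM, DEJ, DFL, DFM, DJM, EFG, EGJ, FGM, GJL

giving chain groups C_0 ≅ Z^9, C_1 ≅ Z^27, C_2 ≅ Z^18.

The boundary map ∂_1: C_1 → C_0 sends each edge [p,q] (with p < q) to q − p. For instance
  ∂FL = L − F.
As a 9×27 matrix over Z this has rank 8, with invariant factors (1,1,1,1,1,1,1,1).

The boundary map ∂_2: C_2 → C_1 sends each 2-simplex [p,q,r] to [q,r] − [p,r] + [p,q]. For instance
  ∂AGM = GM − AM + AG,
  ∂DFL = FL − DL + DF.
As a 27×18 matrix over Z this has rank 18, with invariant factors (1,1,1,1,1,1,1,1,1,1,1,1,1,1,1,1,1,2).

Now H_k = ker ∂_k / im ∂_{k+1}, so:

  H_1: rank ker ∂_1 − rank ∂_2 = (27 − 8) − 18 = 1, and ∂_2 has invariant factor 2 > 1, so H_1 ≅ Z ⊕ Z_2.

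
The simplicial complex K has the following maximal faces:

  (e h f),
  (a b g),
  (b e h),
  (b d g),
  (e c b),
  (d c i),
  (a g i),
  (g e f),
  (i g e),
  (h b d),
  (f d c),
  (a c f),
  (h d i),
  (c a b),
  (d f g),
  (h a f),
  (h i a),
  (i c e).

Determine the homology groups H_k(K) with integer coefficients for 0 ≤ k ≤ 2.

We work with the vertex ordering a < b < c < d < e < f < g < h < i. The simplices of K, each written with vertices in increasing order, are:

  0-simplices (9): a, b, c, d, e, f, g, h, i
  1-simplices (27): ab, ac, af, ag, ah, ai, bc, bd, be, bg, bh, cd, ce, cf, ci, df, dg, dh, di, ef, eg, eh, ei, fg, fh, gi, hi
  2-simplices (18): abc, abg, acf, afh, agi, ahi, bce, bdg, bdh, beh, cdf, cdi, cei, dfg, dhi, efg, efh, egi

so the chain groups are C_0 ≅ Z^9, C_1 ≅ Z^27, C_2 ≅ Z^18.

The boundary map ∂_1: C_1 → C_0 sends each edge [p,q] (with p < q) to q − p.
The 9×27 boundary matrix has rank 8 and Smith normal form diag(1,1,1,1,1,1,1,1).

Boundary ∂_2: C_2 → C_1 sends each 2-simplex [p,q,r] to [q,r] − [p,r] + [p,q]. For instance
  ∂bdg = dg − bg + bd,
  ∂agi = gi − ai + ag.
The resulting 27×18 matrix has rank 17, and its Smith normal form has invariant factors (1,1,1,1,1,1,1,1,1,1,1,1,1,1,1,1,1).

Now H_k = ker ∂_k / im ∂_{k+1}, so:

  H_0: rank C_0 − rank ∂_1 = 9 − 8 = 1, and the invariant factors of ∂_1 are all 1, so H_0 ≅ Z.
  H_1: rank ker ∂_1 − rank ∂_2 = (27 − 8) − 17 = 2, and the invariant factors of ∂_2 are all 1, so H_1 ≅ Z^2.
  H_2: rank ker ∂_2 − rank ∂_3 = (18 − 17) − 0 = 1, and there is no ∂_3, so H_2 ≅ Z.

H_0 ≅ Z,  H_1 ≅ Z^2,  H_2 ≅ Z.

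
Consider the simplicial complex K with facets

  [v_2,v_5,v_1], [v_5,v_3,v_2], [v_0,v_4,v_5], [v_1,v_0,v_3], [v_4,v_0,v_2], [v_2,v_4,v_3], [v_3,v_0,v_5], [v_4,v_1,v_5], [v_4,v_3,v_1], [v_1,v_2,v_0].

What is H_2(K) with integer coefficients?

H_2 = 0.

Order the vertices as v_0 < v_1 < v_2 < v_3 < v_4 < v_5. Listing each simplex with vertices in this order, K has dimension 2 with simplices:

  0-simplices (6): [v_0], [v_1], [v_2], [v_3], [v_4], [v_5]
  1-simplices (15): (15 of them)
  2-simplices (10): [v_0,v_1,v_2], [v_0,v_1,v_3], [v_0,v_2,v_4], [v_0,v_3,v_5], [v_0,v_4,v_5], [v_1,v_2,v_5], [v_1,v_3,v_4], [v_1,v_4,v_5], [v_2,v_3,v_4], [v_2,v_3,v_5]

so the chain groups are C_0 ≅ Z^6, C_1 ≅ Z^15, C_2 ≅ Z^10.

Boundary ∂_1: C_1 → C_0 is given by ∂[p,q] = [q] − [p]. For instance
  ∂[v_1,v_5] = [v_5] − [v_1].
The 6×15 boundary matrix has rank 5 and Smith normal form diag(1,1,1,1,1).

∂_2: C_2 → C_1 sends each 2-simplex [p,q,r] to [q,r] − [p,r] + [p,q]. For instance
  ∂[v_1,v_2,v_5] = [v_2,v_5] − [v_1,v_5] + [v_1,v_2],
  ∂[v_0,v_1,v_3] = [v_1,v_3] − [v_0,v_3] + [v_0,v_1].
The 15×10 boundary matrix has rank 10 and Smith normal form diag(1,1,1,1,1,1,1,1,1,2).

Reading off H_k = ker ∂_k / im ∂_{k+1}:

  H_2: rank ker ∂_2 − rank ∂_3 = (10 − 10) − 0 = 0, and there is no ∂_3, so H_2 = 0.

(K is a triangulation of the real projective plane RP^2.)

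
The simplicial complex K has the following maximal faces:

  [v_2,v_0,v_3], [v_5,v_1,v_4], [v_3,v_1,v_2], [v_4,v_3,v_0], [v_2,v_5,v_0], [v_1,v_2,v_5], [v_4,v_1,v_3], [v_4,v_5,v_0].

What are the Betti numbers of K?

b_0 = 1, b_1 = 0, b_2 = 1.

We work with the vertex ordering v_0 < v_1 < v_2 < v_3 < v_4 < v_5. The simplices of K, each written with vertices in increasing order, are:

  0-simplices (6): [v_0], [v_1], [v_2], [v_3], [v_4], [v_5]
  1-simplices (12): [v_0,v_2], [v_0,v_3], [v_0,v_4], [v_0,v_5], [v_1,v_2], [v_1,v_3], [v_1,v_4], [v_1,v_5], [v_2,v_3], [v_2,v_5], [v_3,v_4], [v_4,v_5]
  2-simplices (8): [v_0,v_2,v_3], [v_0,v_2,v_5], [v_0,v_3,v_4], [v_0,v_4,v_5], [v_1,v_2,v_3], [v_1,v_2,v_5], [v_1,v_3,v_4], [v_1,v_4,v_5]

giving chain groups C_0 ≅ Z^6, C_1 ≅ Z^12, C_2 ≅ Z^8.

∂_1: C_1 → C_0 is given by ∂[p,q] = [q] − [p]. For instance
  ∂[v_1,v_3] = [v_3] − [v_1].
The resulting 6×12 matrix has rank 5, and its Smith normal form has invariant factors (1,1,1,1,1).

Boundary ∂_2: C_2 → C_1 maps a triangle to the signed sum of its edges. For instance
  ∂[v_0,v_2,v_3] = [v_2,v_3] − [v_0,v_3] + [v_0,v_2],
  ∂[v_0,v_2,v_5] = [v_2,v_5] − [v_0,v_5] + [v_0,v_2].
The 12×8 boundary matrix has rank 7 and Smith normal form diag(1,1,1,1,1,1,1).

From H_k ≅ ker(∂_k) / im(∂_{k+1}) we obtain:

  H_0: rank C_0 − rank ∂_1 = 6 − 5 = 1, and the invariant factors of ∂_1 are all 1, so H_0 = Z.
  H_1: rank ker ∂_1 − rank ∂_2 = (12 − 5) − 7 = 0, and the invariant factors of ∂_2 are all 1, so H_1 = 0.
  H_2: rank ker ∂_2 − rank ∂_3 = (8 − 7) − 0 = 1, and there is no ∂_3, so H_2 = Z.

As a check, the Euler characteristic is 6 − 12 + 8 = 2, which agrees with 1 − 0 + 1 = 2.
(K is a triangulation of the 2-sphere S^2.)

Hence the Betti numbers are b_0 = 1, b_1 = 0, b_2 = 1.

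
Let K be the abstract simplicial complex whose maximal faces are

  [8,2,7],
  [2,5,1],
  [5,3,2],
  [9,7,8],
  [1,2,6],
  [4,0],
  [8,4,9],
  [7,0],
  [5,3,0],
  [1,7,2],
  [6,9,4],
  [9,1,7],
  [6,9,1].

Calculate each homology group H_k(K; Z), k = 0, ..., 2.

Take the total order 0 < 1 < 2 < 3 < 4 < 5 < 6 < 7 < 8 < 9 on the vertex set. Then K (dimension 2) consists of the simplices:

  0-simplices (10): [0], [1], [2], [3], [4], [5], [6], [7], [8], [9]
  1-simplices (22): [0,3], [0,4], [0,5], [0,7], [1,2], [1,5], [1,6], [1,7], [1,9], [2,3], [2,5], [2,6], [2,7], [2,8], [3,5], [4,6], [4,8], [4,9], [6,9], [7,8], [7,9], [8,9]
  2-simplices (11): [0,3,5], [1,2,5], [1,2,6], [1,2,7], [1,6,9], [1,7,9], [2,3,5], [2,7,8], [4,6,9], [4,8,9], [7,8,9]

giving chain groups C_0 ≅ Z^10, C_1 ≅ Z^22, C_2 ≅ Z^11.

∂_1: C_1 → C_0 maps an edge to its endpoints' difference, ∂[p,q] = q − p. For instance
  ∂[3,5] = [5] − [3].
The resulting 10×22 matrix has rank 9, and its Smith normal form has invariant factors (1,1,1,1,1,1,1,1,1).

The boundary map ∂_2: C_2 → C_1 maps a triangle to the signed sum of its edges. For instance
  ∂[7,8,9] = [8,9] − [7,9] + [7,8],
  ∂[1,2,6] = [2,6] − [1,6] + [1,2].
The 22×11 boundary matrix has rank 11 and Smith normal form diag(1,1,1,1,1,1,1,1,1,1,1).

From H_k ≅ ker(∂_k) / im(∂_{k+1}) we obtain:

  H_0: rank C_0 − rank ∂_1 = 10 − 9 = 1, and the invariant factors of ∂_1 are all 1, so H_0 ≅ Z.
  H_1: rank ker ∂_1 − rank ∂_2 = (22 − 9) − 11 = 2, and the invariant factors of ∂_2 are all 1, so H_1 ≅ Z^2.
  H_2: rank ker ∂_2 − rank ∂_3 = (11 − 11) − 0 = 0, and there is no ∂_3, so H_2 ≅ 0.

As a check, the Euler characteristic is 10 − 22 + 11 = -1, which agrees with 1 − 2 + 0 = -1.

H_0 ≅ Z,  H_1 ≅ Z^2,  H_2 = 0.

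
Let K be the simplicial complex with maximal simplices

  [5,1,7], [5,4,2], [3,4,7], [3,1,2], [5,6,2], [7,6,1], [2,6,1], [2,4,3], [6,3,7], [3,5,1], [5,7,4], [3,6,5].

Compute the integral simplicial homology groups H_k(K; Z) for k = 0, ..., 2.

H_0 ≅ Z,  H_1 ≅ Z/2Z,  H_2 = 0.

Order the vertices as 1 < 2 < 3 < 4 < 5 < 6 < 7. Listing each simplex with vertices in this order, K has dimension 2 with simplices:

  0-simplices (7): [1], [2], [3], [4], [5], [6], [7]
  1-simplices (18): [1,2], [1,3], [1,5], [1,6], [1,7], [2,3], [2,4], [2,5], [2,6], [3,4], [3,5], [3,6], [3,7], [4,5], [4,7], [5,6], [5,7], [6,7]
  2-simplices (12): [1,2,3], [1,2,6], [1,3,5], [1,5,7], [1,6,7], [2,3,4], [2,4,5], [2,5,6], [3,4,7], [3,5,6], [3,6,7], [4,5,7]

Hence C_0 ≅ Z^7, C_1 ≅ Z^18, C_2 ≅ Z^12.

The boundary map ∂_1: C_1 → C_0 is given by ∂[p,q] = [q] − [p].
The 7×18 boundary matrix has rank 6 and Smith normal form diag(1,1,1,1,1,1).

Boundary ∂_2: C_2 → C_1 maps a triangle to the signed sum of its edges. For instance
  ∂[1,2,6] = [2,6] − [1,6] + [1,2],
  ∂[1,2,3] = [2,3] − [1,3] + [1,2].
This gives a 18×12 integer matrix of rank 12; reducing to Smith normal form yields diagonal entries (1,1,1,1,1,1,1,1,1,1,1,2).

Reading off H_k = ker ∂_k / im ∂_{k+1}:

  H_0: rank C_0 − rank ∂_1 = 7 − 6 = 1, and the invariant factors of ∂_1 are all 1, so H_0 = Z.
  H_1: rank ker ∂_1 − rank ∂_2 = (18 − 6) − 12 = 0, and ∂_2 has invariant factor 2 > 1, so H_1 = Z/2Z.
  H_2: rank ker ∂_2 − rank ∂_3 = (12 − 12) − 0 = 0, and there is no ∂_3, so H_2 = 0.

(K is a triangulation of the real projective plane RP^2.)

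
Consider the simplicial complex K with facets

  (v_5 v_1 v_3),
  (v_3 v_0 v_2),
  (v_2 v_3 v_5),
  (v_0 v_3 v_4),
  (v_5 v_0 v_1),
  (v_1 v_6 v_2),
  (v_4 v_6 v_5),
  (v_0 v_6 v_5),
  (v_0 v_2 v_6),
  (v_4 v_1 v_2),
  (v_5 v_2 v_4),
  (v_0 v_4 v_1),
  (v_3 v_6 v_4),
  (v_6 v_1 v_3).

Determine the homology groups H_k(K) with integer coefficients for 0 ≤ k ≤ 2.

H_0 ≅ Z,  H_1 ≅ Z^2,  H_2 ≅ Z.

Take the total order v_0 < v_1 < v_2 < v_3 < v_4 < v_5 < v_6 on the vertex set. Then K (dimension 2) consists of the simplices:

  0-simplices (7): [v_0], [v_1], [v_2], [v_3], [v_4], [v_5], [v_6]
  1-simplices (21): (21 of them)
  2-simplices (14): (14 of them)

giving chain groups C_0 ≅ Z^7, C_1 ≅ Z^21, C_2 ≅ Z^14.

Boundary ∂_1: C_1 → C_0 sends each edge [p,q] (with p < q) to q − p. For instance
  ∂[v_4,v_6] = [v_6] − [v_4].
The 7×21 boundary matrix has rank 6 and Smith normal form diag(1,1,1,1,1,1).

The boundary map ∂_2: C_2 → C_1 maps a triangle to the signed sum of its edges. For instance
  ∂[v_1,v_3,v_5] = [v_3,v_5] − [v_1,v_5] + [v_1,v_3],
  ∂[v_1,v_2,v_4] = [v_2,v_4] − [v_1,v_4] + [v_1,v_2].
The resulting 21×14 matrix has rank 13, and its Smith normal form has invariant factors (1,1,1,1,1,1,1,1,1,1,1,1,1).

From H_k ≅ ker(∂_k) / im(∂_{k+1}) we obtain:

  H_0: rank C_0 − rank ∂_1 = 7 − 6 = 1, and the invariant factors of ∂_1 are all 1, so H_0 = Z.
  H_1: rank ker ∂_1 − rank ∂_2 = (21 − 6) − 13 = 2, and the invariant factors of ∂_2 are all 1, so H_1 = Z^2.
  H_2: rank ker ∂_2 − rank ∂_3 = (14 − 13) − 0 = 1, and there is no ∂_3, so H_2 = Z.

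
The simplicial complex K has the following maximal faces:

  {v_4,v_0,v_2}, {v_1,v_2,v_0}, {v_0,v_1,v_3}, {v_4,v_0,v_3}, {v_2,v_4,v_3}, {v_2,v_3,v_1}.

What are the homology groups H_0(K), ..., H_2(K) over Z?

Take the total order v_0 < v_1 < v_2 < v_3 < v_4 on the vertex set. Then K (dimension 2) consists of the simplices:

  0-simplices (5): [v_0], [v_1], [v_2], [v_3], [v_4]
  1-simplices (9): [v_0,v_1], [v_0,v_2], [v_0,v_3], [v_0,v_4], [v_1,v_2], [v_1,v_3], [v_2,v_3], [v_2,v_4], [v_3,v_4]
  2-simplices (6): [v_0,v_1,v_2], [v_0,v_1,v_3], [v_0,v_2,v_4], [v_0,v_3,v_4], [v_1,v_2,v_3], [v_2,v_3,v_4]

so the chain groups are C_0 ≅ Z^5, C_1 ≅ Z^9, C_2 ≅ Z^6.

The boundary map ∂_1: C_1 → C_0 maps an edge to its endpoints' difference, ∂[p,q] = q − p.
As a 5×9 matrix over Z this has rank 4, with invariant factors (1,1,1,1).

The boundary map ∂_2: C_2 → C_1 acts by ∂[p,q,r] = [q,r] − [p,r] + [p,q]. For instance
  ∂[v_0,v_2,v_4] = [v_2,v_4] − [v_0,v_4] + [v_0,v_2],
  ∂[v_0,v_3,v_4] = [v_3,v_4] − [v_0,v_4] + [v_0,v_3].
The resulting 9×6 matrix has rank 5, and its Smith normal form has invariant factors (1,1,1,1,1).

From H_k ≅ ker(∂_k) / im(∂_{k+1}) we obtain:

  H_0: rank C_0 − rank ∂_1 = 5 − 4 = 1, and the invariant factors of ∂_1 are all 1, so H_0 ≅ Z.
  H_1: rank ker ∂_1 − rank ∂_2 = (9 − 4) − 5 = 0, and the invariant factors of ∂_2 are all 1, so H_1 ≅ 0.
  H_2: rank ker ∂_2 − rank ∂_3 = (6 − 5) − 0 = 1, and there is no ∂_3, so H_2 ≅ Z.

As a check, the Euler characteristic is 5 − 9 + 6 = 2, which agrees with 1 − 0 + 1 = 2.
(K is a triangulation of the 2-sphere S^2.)

H_0 = Z,  H_1 = 0,  H_2 = Z.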